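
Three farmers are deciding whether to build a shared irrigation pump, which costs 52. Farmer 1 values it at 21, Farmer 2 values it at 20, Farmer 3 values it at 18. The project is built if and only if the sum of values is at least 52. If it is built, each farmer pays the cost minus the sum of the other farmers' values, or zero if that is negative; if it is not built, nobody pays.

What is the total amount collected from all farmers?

Total value 59 ≥ cost 52, so it is built.
Farmer 1: others sum to 38; max(0, 52 - 38) = 14.
Farmer 2: others sum to 39; max(0, 52 - 39) = 13.
Farmer 3: others sum to 41; max(0, 52 - 41) = 11.
Total collected = 14 + 13 + 11 = 38.

38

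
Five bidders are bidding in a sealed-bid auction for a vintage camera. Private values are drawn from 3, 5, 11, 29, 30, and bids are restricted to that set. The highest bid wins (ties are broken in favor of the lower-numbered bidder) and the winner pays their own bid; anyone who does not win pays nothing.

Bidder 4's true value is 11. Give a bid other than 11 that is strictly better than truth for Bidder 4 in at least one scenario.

5

Suppose Bidder 1 bids 3, Bidder 2 bids 3, Bidder 3 bids 3 and Bidder 5 bids 3.
Bid 11: wins, pays 11, utility 11 - 11 = 0.
Bid 5: wins, pays 5, utility 11 - 5 = 6.
So bidding 5 beats truth here (6 > 0).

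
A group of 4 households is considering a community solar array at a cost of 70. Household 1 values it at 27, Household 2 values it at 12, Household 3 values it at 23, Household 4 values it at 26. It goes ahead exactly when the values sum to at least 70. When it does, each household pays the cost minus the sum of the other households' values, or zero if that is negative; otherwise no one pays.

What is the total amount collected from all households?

Total value 88 ≥ cost 70, so it is built.
Household 1: others sum to 61; max(0, 70 - 61) = 9.
Household 2: others sum to 76; max(0, 70 - 76) = 0.
Household 3: others sum to 65; max(0, 70 - 65) = 5.
Household 4: others sum to 62; max(0, 70 - 62) = 8.
Total collected = 9 + 0 + 5 + 8 = 22.

22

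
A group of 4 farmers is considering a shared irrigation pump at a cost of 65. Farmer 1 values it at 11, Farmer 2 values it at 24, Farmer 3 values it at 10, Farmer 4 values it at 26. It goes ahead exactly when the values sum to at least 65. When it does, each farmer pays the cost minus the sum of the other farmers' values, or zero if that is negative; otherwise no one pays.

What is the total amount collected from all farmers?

47

Total value 71 ≥ cost 65, so it is built.
Farmer 1: others sum to 60; max(0, 65 - 60) = 5.
Farmer 2: others sum to 47; max(0, 65 - 47) = 18.
Farmer 3: others sum to 61; max(0, 65 - 61) = 4.
Farmer 4: others sum to 45; max(0, 65 - 45) = 20.
Total collected = 5 + 18 + 4 + 20 = 47.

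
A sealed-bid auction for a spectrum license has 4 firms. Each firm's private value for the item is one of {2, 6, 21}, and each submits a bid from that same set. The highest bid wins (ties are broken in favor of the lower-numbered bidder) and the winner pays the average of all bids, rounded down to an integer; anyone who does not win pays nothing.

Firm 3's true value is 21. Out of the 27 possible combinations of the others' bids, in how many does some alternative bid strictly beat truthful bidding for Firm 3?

Others bid (2, 2, 2): truth gives 15; bid 6 gives 18 > 15. Violating.
Others bid (2, 2, 6): truth gives 14; bid 6 gives 17 > 14. Violating.
Others bid (2, 2, 21): truth gives 10; no alternative beats it.
Others bid (2, 6, 2): truth gives 14; no alternative beats it.
(Checking all 27 profiles: 2 have a profitable deviation, 25 do not.)

2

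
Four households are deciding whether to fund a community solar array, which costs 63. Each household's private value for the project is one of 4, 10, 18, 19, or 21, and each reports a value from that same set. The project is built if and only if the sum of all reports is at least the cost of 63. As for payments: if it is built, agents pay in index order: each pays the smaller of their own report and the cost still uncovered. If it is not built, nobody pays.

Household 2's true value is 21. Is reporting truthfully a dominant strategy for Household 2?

No

Consider the case where Household 1 reports 4, Household 3 reports 19 and Household 4 reports 21.
Truthful report 21: project built, pays 21, utility 21 - 21 = 0.
Report 19 instead: project built, pays 19, utility 21 - 19 = 2.
Since 2 > 0, reporting 19 is strictly better here, so truthful reporting is not dominant.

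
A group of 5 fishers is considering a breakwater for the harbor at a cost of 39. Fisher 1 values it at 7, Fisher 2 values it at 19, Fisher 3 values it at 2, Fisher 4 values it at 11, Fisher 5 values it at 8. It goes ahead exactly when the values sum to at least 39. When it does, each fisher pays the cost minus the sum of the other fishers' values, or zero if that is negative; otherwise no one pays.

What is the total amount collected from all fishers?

Total value 47 ≥ cost 39, so it is built.
Fisher 1: others sum to 40; max(0, 39 - 40) = 0.
Fisher 2: others sum to 28; max(0, 39 - 28) = 11.
Fisher 3: others sum to 45; max(0, 39 - 45) = 0.
Fisher 4: others sum to 36; max(0, 39 - 36) = 3.
Fisher 5: others sum to 39; max(0, 39 - 39) = 0.
Total collected = 0 + 11 + 0 + 3 + 0 = 14.

14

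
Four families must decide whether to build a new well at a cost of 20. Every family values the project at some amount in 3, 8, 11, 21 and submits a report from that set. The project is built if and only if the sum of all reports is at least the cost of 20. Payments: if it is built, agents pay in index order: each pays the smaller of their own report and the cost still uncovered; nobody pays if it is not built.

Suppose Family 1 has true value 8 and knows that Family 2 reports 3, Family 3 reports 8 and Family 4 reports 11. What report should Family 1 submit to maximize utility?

3

Report 3: project built, pays 3, utility 8 - 3 = 5.
Report 8: project built, pays 8, utility 8 - 8 = 0.
Report 11: project built, pays 11, utility 8 - 11 = -3.
Report 21: project built, pays 20, utility 8 - 20 = -12.
The best choice is 3 with utility 5.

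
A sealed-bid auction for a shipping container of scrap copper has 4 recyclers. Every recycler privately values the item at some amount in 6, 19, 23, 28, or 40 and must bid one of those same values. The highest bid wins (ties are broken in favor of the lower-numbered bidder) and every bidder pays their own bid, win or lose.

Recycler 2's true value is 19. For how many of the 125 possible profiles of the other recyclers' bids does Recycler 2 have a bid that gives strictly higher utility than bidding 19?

121

Others bid (6, 6, 23): truth gives -19; bid 23 gives -4 > -19. Violating.
Others bid (6, 6, 28): truth gives -19; bid 6 gives -6 > -19. Violating.
Others bid (6, 6, 40): truth gives -19; bid 6 gives -6 > -19. Violating.
Others bid (6, 19, 23): truth gives -19; bid 23 gives -4 > -19. Violating.
Others bid (6, 6, 6): truth gives 0; no alternative beats it.
Others bid (6, 6, 19): truth gives 0; no alternative beats it.
(Checking all 125 profiles: 121 have a profitable deviation, 4 do not.)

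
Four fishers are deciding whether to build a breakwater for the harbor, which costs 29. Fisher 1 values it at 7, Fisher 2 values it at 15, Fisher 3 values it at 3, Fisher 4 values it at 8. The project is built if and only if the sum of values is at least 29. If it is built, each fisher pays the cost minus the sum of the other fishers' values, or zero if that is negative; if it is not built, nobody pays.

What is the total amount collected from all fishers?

Total value 33 ≥ cost 29, so it is built.
Fisher 1: others sum to 26; max(0, 29 - 26) = 3.
Fisher 2: others sum to 18; max(0, 29 - 18) = 11.
Fisher 3: others sum to 30; max(0, 29 - 30) = 0.
Fisher 4: others sum to 25; max(0, 29 - 25) = 4.
Total collected = 3 + 11 + 0 + 4 = 18.

18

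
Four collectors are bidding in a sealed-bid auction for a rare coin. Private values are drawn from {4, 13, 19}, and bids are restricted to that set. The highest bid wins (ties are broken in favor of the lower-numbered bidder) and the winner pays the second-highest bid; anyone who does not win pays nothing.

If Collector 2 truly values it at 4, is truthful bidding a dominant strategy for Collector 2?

Check each profile of the others' bids and compare truth against every alternative bid.
Others bid (4, 4, 13): truth gives 0, best alternative gives -9.
Others bid (4, 13, 4): truth gives 0, best alternative gives -9.
Others bid (4, 13, 13): truth gives 0, best alternative gives -9.
Others bid (4, 4, 4): truth gives 0, best alternative gives 0.
Others bid (4, 4, 19): truth gives 0, best alternative gives 0.
Others bid (4, 13, 19): truth gives 0, best alternative gives 0.
(Remaining 21 profiles checked similarly; truth is weakly best in each.)
In every case the truthful bid is at least as good as any alternative, so it is a dominant strategy.

Yes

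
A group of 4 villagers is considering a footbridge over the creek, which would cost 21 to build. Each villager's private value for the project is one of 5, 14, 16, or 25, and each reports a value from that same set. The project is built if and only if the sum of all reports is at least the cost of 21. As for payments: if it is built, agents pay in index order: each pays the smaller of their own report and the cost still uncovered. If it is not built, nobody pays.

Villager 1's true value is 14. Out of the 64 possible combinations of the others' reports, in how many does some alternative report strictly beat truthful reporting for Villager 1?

Others report (5, 5, 14): truth gives 0; report 5 gives 9 > 0. Violating.
Others report (5, 5, 16): truth gives 0; report 5 gives 9 > 0. Violating.
Others report (5, 5, 25): truth gives 0; report 5 gives 9 > 0. Violating.
Others report (5, 14, 5): truth gives 0; report 5 gives 9 > 0. Violating.
Others report (5, 5, 5): truth gives 0; no alternative beats it.
(Checking all 64 profiles: 63 have a profitable deviation, 1 does not.)

63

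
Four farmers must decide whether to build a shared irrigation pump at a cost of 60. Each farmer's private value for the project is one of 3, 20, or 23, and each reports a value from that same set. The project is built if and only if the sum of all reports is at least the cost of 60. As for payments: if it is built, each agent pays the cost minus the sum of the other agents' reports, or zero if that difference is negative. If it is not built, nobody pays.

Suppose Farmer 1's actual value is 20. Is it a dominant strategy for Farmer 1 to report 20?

Check each profile of the others' reports and compare truth against every alternative report.
Others report (20, 20, 20): truth gives 20, best alternative gives 20.
Others report (20, 20, 23): truth gives 20, best alternative gives 20.
Others report (20, 23, 20): truth gives 20, best alternative gives 20.
Others report (20, 23, 23): truth gives 20, best alternative gives 20.
Others report (23, 20, 20): truth gives 20, best alternative gives 20.
Others report (23, 20, 23): truth gives 20, best alternative gives 20.
(Remaining 21 profiles checked similarly; truth is weakly best in each.)
In every case the truthful report is at least as good as any alternative, so it is a dominant strategy.

Yes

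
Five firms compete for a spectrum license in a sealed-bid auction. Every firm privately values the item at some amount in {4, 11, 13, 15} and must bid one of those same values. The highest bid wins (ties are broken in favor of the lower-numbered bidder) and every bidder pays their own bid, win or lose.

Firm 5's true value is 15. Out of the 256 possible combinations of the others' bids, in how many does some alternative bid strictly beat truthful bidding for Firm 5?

Others bid (4, 4, 4, 4): truth gives 0; bid 11 gives 4 > 0. Violating.
Others bid (4, 4, 4, 11): truth gives 0; bid 13 gives 2 > 0. Violating.
Others bid (4, 4, 4, 15): truth gives -15; bid 4 gives -4 > -15. Violating.
Others bid (4, 4, 11, 4): truth gives 0; bid 13 gives 2 > 0. Violating.
Others bid (4, 4, 4, 13): truth gives 0; no alternative beats it.
Others bid (4, 4, 11, 13): truth gives 0; no alternative beats it.
(Checking all 256 profiles: 191 have a profitable deviation, 65 do not.)

191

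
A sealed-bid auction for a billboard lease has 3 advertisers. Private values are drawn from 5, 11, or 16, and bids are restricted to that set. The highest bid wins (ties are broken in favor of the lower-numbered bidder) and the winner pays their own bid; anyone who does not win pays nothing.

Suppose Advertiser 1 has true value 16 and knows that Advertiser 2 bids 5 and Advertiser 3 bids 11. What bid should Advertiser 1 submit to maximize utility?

Bid 5: loses, pays 0, utility 0.
Bid 11: wins, pays 11, utility 16 - 11 = 5.
Bid 16: wins, pays 16, utility 16 - 16 = 0.
The best choice is 11 with utility 5.

11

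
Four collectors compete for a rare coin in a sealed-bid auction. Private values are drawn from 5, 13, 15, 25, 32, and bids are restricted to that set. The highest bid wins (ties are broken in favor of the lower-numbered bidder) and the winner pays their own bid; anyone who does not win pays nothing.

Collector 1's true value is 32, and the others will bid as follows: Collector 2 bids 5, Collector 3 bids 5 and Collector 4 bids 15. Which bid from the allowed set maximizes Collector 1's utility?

15

Bid 5: loses, pays 0, utility 0.
Bid 13: loses, pays 0, utility 0.
Bid 15: wins, pays 15, utility 32 - 15 = 17.
Bid 25: wins, pays 25, utility 32 - 25 = 7.
Bid 32: wins, pays 32, utility 32 - 32 = 0.
The best choice is 15 with utility 17.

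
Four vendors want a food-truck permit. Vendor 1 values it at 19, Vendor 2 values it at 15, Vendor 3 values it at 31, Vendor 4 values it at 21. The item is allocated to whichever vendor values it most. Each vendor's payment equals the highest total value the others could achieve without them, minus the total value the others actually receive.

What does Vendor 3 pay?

Vendor 3 has the highest value and receives the item.
Without Vendor 3, the item would go to the next-highest value, 21, so the others could achieve 21.
With Vendor 3 present and winning, the others receive nothing, so their total is 0.
Payment = 21 - 0 = 21.

21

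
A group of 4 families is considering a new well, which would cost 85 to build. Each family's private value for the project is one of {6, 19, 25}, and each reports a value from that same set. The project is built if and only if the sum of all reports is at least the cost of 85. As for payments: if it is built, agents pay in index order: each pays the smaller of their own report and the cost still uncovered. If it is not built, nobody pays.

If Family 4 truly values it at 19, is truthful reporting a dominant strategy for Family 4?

Check each profile of the others' reports and compare truth against every alternative report.
Others report (25, 25, 25): truth gives 9, best alternative gives 9.
Others report (19, 25, 25): truth gives 3, best alternative gives 3.
Others report (25, 19, 25): truth gives 3, best alternative gives 3.
Others report (25, 25, 19): truth gives 3, best alternative gives 3.
Others report (6, 6, 6): truth gives 0, best alternative gives 0.
Others report (6, 6, 19): truth gives 0, best alternative gives 0.
(Remaining 21 profiles checked similarly; truth is weakly best in each.)
In every case the truthful report is at least as good as any alternative, so it is a dominant strategy.

Yes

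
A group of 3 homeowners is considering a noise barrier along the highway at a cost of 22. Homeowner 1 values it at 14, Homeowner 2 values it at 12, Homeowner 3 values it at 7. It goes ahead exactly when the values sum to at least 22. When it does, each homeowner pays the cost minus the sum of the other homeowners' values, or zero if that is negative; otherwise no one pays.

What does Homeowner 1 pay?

Total value 33 ≥ cost 22, so the project is built.
The other homeowners' values sum to 19.
Cost minus that sum is 22 - 19 = 3.

3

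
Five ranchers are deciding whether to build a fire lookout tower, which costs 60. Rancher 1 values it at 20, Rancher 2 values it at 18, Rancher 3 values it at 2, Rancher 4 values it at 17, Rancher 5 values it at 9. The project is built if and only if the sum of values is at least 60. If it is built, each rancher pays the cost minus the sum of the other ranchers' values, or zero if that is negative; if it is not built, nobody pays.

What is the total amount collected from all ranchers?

40

Total value 66 ≥ cost 60, so it is built.
Rancher 1: others sum to 46; max(0, 60 - 46) = 14.
Rancher 2: others sum to 48; max(0, 60 - 48) = 12.
Rancher 3: others sum to 64; max(0, 60 - 64) = 0.
Rancher 4: others sum to 49; max(0, 60 - 49) = 11.
Rancher 5: others sum to 57; max(0, 60 - 57) = 3.
Total collected = 14 + 12 + 0 + 11 + 3 = 40.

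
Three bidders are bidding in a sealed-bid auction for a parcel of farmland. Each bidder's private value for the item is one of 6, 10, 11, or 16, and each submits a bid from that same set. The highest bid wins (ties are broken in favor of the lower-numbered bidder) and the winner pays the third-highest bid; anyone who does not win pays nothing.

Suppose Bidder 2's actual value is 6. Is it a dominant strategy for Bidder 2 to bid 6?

Yes

Check each profile of the others' bids and compare truth against every alternative bid.
Others bid (6, 6): truth gives 0, best alternative gives 0.
Others bid (6, 10): truth gives 0, best alternative gives 0.
Others bid (6, 11): truth gives 0, best alternative gives 0.
Others bid (6, 16): truth gives 0, best alternative gives 0.
Others bid (10, 6): truth gives 0, best alternative gives 0.
Others bid (10, 10): truth gives 0, best alternative gives 0.
(Remaining 10 profiles checked similarly; truth is weakly best in each.)
In every case the truthful bid is at least as good as any alternative, so it is a dominant strategy.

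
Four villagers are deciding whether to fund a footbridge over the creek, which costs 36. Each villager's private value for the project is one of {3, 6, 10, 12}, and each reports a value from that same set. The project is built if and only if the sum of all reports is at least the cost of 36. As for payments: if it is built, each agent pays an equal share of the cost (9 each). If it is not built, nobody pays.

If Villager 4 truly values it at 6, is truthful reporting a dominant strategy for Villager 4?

Consider the case where Villager 1 reports 6, Villager 2 reports 12 and Villager 3 reports 12.
Truthful report 6: project built, pays 9, utility 6 - 9 = -3.
Report 3 instead: project not built, utility 0.
Since 0 > -3, reporting 3 is strictly better here, so truthful reporting is not dominant.

No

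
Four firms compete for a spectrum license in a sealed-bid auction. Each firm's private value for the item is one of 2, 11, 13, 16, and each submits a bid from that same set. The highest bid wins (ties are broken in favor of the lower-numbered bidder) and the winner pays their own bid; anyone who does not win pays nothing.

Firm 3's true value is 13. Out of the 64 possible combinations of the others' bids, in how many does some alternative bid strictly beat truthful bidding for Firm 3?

2

Others bid (2, 2, 2): truth gives 0; bid 11 gives 2 > 0. Violating.
Others bid (2, 2, 11): truth gives 0; bid 11 gives 2 > 0. Violating.
Others bid (2, 2, 13): truth gives 0; no alternative beats it.
Others bid (2, 2, 16): truth gives 0; no alternative beats it.
(Checking all 64 profiles: 2 have a profitable deviation, 62 do not.)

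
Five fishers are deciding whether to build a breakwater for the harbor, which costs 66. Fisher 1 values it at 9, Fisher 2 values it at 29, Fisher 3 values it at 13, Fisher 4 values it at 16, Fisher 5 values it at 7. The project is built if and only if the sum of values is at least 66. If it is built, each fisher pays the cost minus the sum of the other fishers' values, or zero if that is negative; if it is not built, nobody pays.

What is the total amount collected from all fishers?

Total value 74 ≥ cost 66, so it is built.
Fisher 1: others sum to 65; max(0, 66 - 65) = 1.
Fisher 2: others sum to 45; max(0, 66 - 45) = 21.
Fisher 3: others sum to 61; max(0, 66 - 61) = 5.
Fisher 4: others sum to 58; max(0, 66 - 58) = 8.
Fisher 5: others sum to 67; max(0, 66 - 67) = 0.
Total collected = 1 + 21 + 5 + 8 + 0 = 35.

35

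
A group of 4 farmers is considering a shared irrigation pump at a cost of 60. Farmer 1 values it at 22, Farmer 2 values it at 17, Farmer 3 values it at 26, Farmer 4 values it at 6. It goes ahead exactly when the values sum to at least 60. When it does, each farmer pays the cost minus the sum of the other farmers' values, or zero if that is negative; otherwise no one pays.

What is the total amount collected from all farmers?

32

Total value 71 ≥ cost 60, so it is built.
Farmer 1: others sum to 49; max(0, 60 - 49) = 11.
Farmer 2: others sum to 54; max(0, 60 - 54) = 6.
Farmer 3: others sum to 45; max(0, 60 - 45) = 15.
Farmer 4: others sum to 65; max(0, 60 - 65) = 0.
Total collected = 11 + 6 + 15 + 0 = 32.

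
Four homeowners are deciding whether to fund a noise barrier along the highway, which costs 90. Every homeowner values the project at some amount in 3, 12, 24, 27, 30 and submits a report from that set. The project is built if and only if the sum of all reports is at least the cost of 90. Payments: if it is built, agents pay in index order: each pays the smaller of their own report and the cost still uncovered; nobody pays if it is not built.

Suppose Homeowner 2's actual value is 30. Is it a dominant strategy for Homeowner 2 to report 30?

No

Consider the case where Homeowner 1 reports 3, Homeowner 3 reports 30 and Homeowner 4 reports 30.
Truthful report 30: project built, pays 30, utility 30 - 30 = 0.
Report 27 instead: project built, pays 27, utility 30 - 27 = 3.
Since 3 > 0, reporting 27 is strictly better here, so truthful reporting is not dominant.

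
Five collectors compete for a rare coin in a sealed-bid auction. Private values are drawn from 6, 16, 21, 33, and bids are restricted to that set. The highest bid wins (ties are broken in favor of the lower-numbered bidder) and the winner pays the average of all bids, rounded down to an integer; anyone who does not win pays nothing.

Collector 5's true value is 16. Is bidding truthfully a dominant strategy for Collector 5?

No

Consider the case where Collector 1 bids 6, Collector 2 bids 6, Collector 3 bids 6 and Collector 4 bids 16.
Truthful bid 16: loses, pays 0, utility 0.
Bid 21 instead: wins, pays 11, utility 16 - 11 = 5.
Since 5 > 0, bidding 21 is strictly better here, so truthful bidding is not dominant.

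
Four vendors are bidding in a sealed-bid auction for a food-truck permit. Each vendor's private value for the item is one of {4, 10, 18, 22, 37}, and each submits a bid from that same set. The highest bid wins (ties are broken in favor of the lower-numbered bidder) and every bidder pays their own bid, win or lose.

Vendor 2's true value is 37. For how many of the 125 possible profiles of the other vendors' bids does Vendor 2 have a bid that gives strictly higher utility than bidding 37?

Others bid (4, 4, 4): truth gives 0; bid 10 gives 27 > 0. Violating.
Others bid (4, 4, 10): truth gives 0; bid 10 gives 27 > 0. Violating.
Others bid (4, 4, 18): truth gives 0; bid 18 gives 19 > 0. Violating.
Others bid (4, 4, 22): truth gives 0; bid 22 gives 15 > 0. Violating.
Others bid (4, 4, 37): truth gives 0; no alternative beats it.
Others bid (4, 10, 37): truth gives 0; no alternative beats it.
(Checking all 125 profiles: 73 have a profitable deviation, 52 do not.)

73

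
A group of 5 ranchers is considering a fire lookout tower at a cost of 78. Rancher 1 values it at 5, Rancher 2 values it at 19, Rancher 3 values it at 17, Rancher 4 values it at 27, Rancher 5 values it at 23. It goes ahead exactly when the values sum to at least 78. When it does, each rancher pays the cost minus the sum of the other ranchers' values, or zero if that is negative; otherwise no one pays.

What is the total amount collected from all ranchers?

34

Total value 91 ≥ cost 78, so it is built.
Rancher 1: others sum to 86; max(0, 78 - 86) = 0.
Rancher 2: others sum to 72; max(0, 78 - 72) = 6.
Rancher 3: others sum to 74; max(0, 78 - 74) = 4.
Rancher 4: others sum to 64; max(0, 78 - 64) = 14.
Rancher 5: others sum to 68; max(0, 78 - 68) = 10.
Total collected = 0 + 6 + 4 + 14 + 10 = 34.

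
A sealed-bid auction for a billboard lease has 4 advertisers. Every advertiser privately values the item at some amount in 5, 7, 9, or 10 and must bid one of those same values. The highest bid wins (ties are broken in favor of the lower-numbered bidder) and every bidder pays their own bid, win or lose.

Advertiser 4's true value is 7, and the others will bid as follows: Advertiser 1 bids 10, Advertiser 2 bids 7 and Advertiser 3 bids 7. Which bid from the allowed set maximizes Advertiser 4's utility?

Bid 5: loses but pays 5, utility -5.
Bid 7: loses but pays 7, utility -7.
Bid 9: loses but pays 9, utility -9.
Bid 10: loses but pays 10, utility -10.
The best choice is 5 with utility -5.

5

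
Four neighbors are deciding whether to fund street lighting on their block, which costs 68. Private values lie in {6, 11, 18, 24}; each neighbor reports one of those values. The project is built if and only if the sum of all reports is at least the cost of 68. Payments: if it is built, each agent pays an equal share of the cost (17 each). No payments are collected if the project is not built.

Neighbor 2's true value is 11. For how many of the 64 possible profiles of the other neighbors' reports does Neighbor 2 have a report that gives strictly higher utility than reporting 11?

6

Others report (11, 24, 24): truth gives -6; report 6 gives 0 > -6. Violating.
Others report (18, 18, 24): truth gives -6; report 6 gives 0 > -6. Violating.
Others report (18, 24, 18): truth gives -6; report 6 gives 0 > -6. Violating.
Others report (24, 11, 24): truth gives -6; report 6 gives 0 > -6. Violating.
Others report (6, 6, 6): truth gives 0; no alternative beats it.
Others report (6, 6, 11): truth gives 0; no alternative beats it.
(Checking all 64 profiles: 6 have a profitable deviation, 58 do not.)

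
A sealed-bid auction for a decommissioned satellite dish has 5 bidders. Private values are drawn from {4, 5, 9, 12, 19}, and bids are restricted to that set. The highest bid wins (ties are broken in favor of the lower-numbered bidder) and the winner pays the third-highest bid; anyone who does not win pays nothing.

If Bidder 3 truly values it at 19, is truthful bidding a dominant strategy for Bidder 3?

Yes

Check each profile of the others' bids and compare truth against every alternative bid.
Others bid (4, 4, 4, 19): truth gives 15, best alternative gives 0.
Others bid (4, 4, 19, 4): truth gives 15, best alternative gives 0.
Others bid (4, 12, 4, 4): truth gives 15, best alternative gives 0.
Others bid (12, 4, 4, 4): truth gives 15, best alternative gives 0.
Others bid (4, 4, 5, 19): truth gives 14, best alternative gives 0.
Others bid (4, 4, 19, 5): truth gives 14, best alternative gives 0.
(Remaining 619 profiles checked similarly; truth is weakly best in each.)
In every case the truthful bid is at least as good as any alternative, so it is a dominant strategy.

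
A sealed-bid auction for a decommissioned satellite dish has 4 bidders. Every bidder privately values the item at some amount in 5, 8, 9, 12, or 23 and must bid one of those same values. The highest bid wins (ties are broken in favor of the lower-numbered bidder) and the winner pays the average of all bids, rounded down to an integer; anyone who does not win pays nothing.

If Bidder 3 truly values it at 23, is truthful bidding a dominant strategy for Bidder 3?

Consider the case where Bidder 1 bids 5, Bidder 2 bids 5 and Bidder 4 bids 5.
Truthful bid 23: wins, pays 9, utility 23 - 9 = 14.
Bid 8 instead: wins, pays 5, utility 23 - 5 = 18.
Since 18 > 14, bidding 8 is strictly better here, so truthful bidding is not dominant.

No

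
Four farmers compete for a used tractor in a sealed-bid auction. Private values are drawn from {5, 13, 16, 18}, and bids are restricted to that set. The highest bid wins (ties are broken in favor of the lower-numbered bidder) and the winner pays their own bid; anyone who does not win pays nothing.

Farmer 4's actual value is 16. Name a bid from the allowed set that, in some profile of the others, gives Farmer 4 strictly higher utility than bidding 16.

Suppose Farmer 1 bids 5, Farmer 2 bids 5 and Farmer 3 bids 5.
Bid 16: wins, pays 16, utility 16 - 16 = 0.
Bid 13: wins, pays 13, utility 16 - 13 = 3.
So bidding 13 beats truth here (3 > 0).

13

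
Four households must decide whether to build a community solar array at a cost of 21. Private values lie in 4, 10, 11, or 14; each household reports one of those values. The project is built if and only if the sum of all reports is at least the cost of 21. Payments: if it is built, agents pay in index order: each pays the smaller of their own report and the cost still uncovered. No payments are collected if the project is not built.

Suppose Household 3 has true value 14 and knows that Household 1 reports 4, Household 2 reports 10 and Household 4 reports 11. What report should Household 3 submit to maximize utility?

Report 4: project built, pays 4, utility 14 - 4 = 10.
Report 10: project built, pays 7, utility 14 - 7 = 7.
Report 11: project built, pays 7, utility 14 - 7 = 7.
Report 14: project built, pays 7, utility 14 - 7 = 7.
The best choice is 4 with utility 10.

4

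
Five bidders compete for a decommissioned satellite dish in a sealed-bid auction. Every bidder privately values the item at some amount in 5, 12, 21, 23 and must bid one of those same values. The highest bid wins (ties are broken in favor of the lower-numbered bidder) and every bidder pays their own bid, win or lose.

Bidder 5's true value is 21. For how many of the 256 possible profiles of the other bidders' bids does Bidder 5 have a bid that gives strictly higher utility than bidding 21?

Others bid (5, 5, 5, 5): truth gives 0; bid 12 gives 9 > 0. Violating.
Others bid (5, 5, 5, 21): truth gives -21; bid 23 gives -2 > -21. Violating.
Others bid (5, 5, 5, 23): truth gives -21; bid 5 gives -5 > -21. Violating.
Others bid (5, 5, 12, 21): truth gives -21; bid 23 gives -2 > -21. Violating.
Others bid (5, 5, 5, 12): truth gives 0; no alternative beats it.
Others bid (5, 5, 12, 5): truth gives 0; no alternative beats it.
(Checking all 256 profiles: 241 have a profitable deviation, 15 do not.)

241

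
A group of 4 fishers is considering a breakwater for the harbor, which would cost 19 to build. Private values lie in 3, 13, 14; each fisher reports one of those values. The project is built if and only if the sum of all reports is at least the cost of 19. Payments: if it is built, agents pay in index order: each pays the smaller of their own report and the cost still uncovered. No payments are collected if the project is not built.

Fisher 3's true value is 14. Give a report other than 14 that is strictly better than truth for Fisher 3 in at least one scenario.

3

Suppose Fisher 1 reports 3, Fisher 2 reports 3 and Fisher 4 reports 13.
Report 14: project built, pays 13, utility 14 - 13 = 1.
Report 3: project built, pays 3, utility 14 - 3 = 11.
So reporting 3 beats truth here (11 > 1).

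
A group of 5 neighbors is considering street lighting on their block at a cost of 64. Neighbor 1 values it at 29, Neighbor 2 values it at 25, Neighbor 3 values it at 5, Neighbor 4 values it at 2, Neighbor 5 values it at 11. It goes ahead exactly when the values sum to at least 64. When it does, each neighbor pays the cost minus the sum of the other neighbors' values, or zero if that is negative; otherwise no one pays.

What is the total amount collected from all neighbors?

Total value 72 ≥ cost 64, so it is built.
Neighbor 1: others sum to 43; max(0, 64 - 43) = 21.
Neighbor 2: others sum to 47; max(0, 64 - 47) = 17.
Neighbor 3: others sum to 67; max(0, 64 - 67) = 0.
Neighbor 4: others sum to 70; max(0, 64 - 70) = 0.
Neighbor 5: others sum to 61; max(0, 64 - 61) = 3.
Total collected = 21 + 17 + 0 + 0 + 3 = 41.

41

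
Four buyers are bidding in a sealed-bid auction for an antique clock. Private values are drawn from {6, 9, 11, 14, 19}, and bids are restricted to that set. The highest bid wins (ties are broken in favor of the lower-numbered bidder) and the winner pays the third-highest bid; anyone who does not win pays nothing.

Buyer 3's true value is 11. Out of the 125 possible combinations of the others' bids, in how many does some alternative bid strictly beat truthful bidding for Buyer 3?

24

Others bid (6, 6, 14): truth gives 0; bid 14 gives 5 > 0. Violating.
Others bid (6, 6, 19): truth gives 0; bid 19 gives 5 > 0. Violating.
Others bid (6, 9, 14): truth gives 0; bid 14 gives 2 > 0. Violating.
Others bid (6, 9, 19): truth gives 0; bid 19 gives 2 > 0. Violating.
Others bid (6, 6, 6): truth gives 5; no alternative beats it.
Others bid (6, 6, 9): truth gives 5; no alternative beats it.
(Checking all 125 profiles: 24 have a profitable deviation, 101 do not.)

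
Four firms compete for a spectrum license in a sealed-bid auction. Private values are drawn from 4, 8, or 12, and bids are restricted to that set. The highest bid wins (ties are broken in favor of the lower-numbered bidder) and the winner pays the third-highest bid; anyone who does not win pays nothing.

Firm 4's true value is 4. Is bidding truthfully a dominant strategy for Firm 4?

Check each profile of the others' bids and compare truth against every alternative bid.
Others bid (4, 4, 4): truth gives 0, best alternative gives 0.
Others bid (4, 4, 8): truth gives 0, best alternative gives 0.
Others bid (4, 4, 12): truth gives 0, best alternative gives 0.
Others bid (4, 8, 4): truth gives 0, best alternative gives 0.
Others bid (4, 8, 8): truth gives 0, best alternative gives 0.
Others bid (4, 8, 12): truth gives 0, best alternative gives 0.
(Remaining 21 profiles checked similarly; truth is weakly best in each.)
In every case the truthful bid is at least as good as any alternative, so it is a dominant strategy.

Yes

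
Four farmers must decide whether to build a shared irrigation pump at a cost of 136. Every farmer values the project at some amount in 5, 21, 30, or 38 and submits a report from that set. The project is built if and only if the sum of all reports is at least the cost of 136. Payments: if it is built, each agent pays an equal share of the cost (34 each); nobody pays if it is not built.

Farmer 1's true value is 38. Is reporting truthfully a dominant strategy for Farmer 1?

Check each profile of the others' reports and compare truth against every alternative report.
Others report (30, 30, 38): truth gives 4, best alternative gives 0.
Others report (30, 38, 30): truth gives 4, best alternative gives 0.
Others report (38, 30, 30): truth gives 4, best alternative gives 0.
Others report (30, 38, 38): truth gives 4, best alternative gives 4.
Others report (38, 30, 38): truth gives 4, best alternative gives 4.
Others report (38, 38, 30): truth gives 4, best alternative gives 4.
(Remaining 58 profiles checked similarly; truth is weakly best in each.)
In every case the truthful report is at least as good as any alternative, so it is a dominant strategy.

Yes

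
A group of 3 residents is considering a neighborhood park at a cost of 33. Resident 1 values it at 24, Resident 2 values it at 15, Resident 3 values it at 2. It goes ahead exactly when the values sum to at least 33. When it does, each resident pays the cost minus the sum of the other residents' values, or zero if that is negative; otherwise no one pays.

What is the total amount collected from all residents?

23

Total value 41 ≥ cost 33, so it is built.
Resident 1: others sum to 17; max(0, 33 - 17) = 16.
Resident 2: others sum to 26; max(0, 33 - 26) = 7.
Resident 3: others sum to 39; max(0, 33 - 39) = 0.
Total collected = 16 + 7 + 0 = 23.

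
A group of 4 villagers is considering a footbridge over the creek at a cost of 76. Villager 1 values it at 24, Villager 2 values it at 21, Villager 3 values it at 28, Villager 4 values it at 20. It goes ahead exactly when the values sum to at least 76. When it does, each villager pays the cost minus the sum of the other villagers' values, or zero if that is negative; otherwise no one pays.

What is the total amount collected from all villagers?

Total value 93 ≥ cost 76, so it is built.
Villager 1: others sum to 69; max(0, 76 - 69) = 7.
Villager 2: others sum to 72; max(0, 76 - 72) = 4.
Villager 3: others sum to 65; max(0, 76 - 65) = 11.
Villager 4: others sum to 73; max(0, 76 - 73) = 3.
Total collected = 7 + 4 + 11 + 3 = 25.

25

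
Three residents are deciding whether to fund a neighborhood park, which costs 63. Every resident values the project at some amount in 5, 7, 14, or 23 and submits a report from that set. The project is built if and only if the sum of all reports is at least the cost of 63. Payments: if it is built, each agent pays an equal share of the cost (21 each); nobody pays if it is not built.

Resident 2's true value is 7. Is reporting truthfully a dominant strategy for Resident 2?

Check each profile of the others' reports and compare truth against every alternative report.
Others report (5, 5): truth gives 0, best alternative gives 0.
Others report (5, 7): truth gives 0, best alternative gives 0.
Others report (5, 14): truth gives 0, best alternative gives 0.
Others report (5, 23): truth gives 0, best alternative gives 0.
Others report (7, 5): truth gives 0, best alternative gives 0.
Others report (7, 7): truth gives 0, best alternative gives 0.
(Remaining 10 profiles checked similarly; truth is weakly best in each.)
In every case the truthful report is at least as good as any alternative, so it is a dominant strategy.

Yes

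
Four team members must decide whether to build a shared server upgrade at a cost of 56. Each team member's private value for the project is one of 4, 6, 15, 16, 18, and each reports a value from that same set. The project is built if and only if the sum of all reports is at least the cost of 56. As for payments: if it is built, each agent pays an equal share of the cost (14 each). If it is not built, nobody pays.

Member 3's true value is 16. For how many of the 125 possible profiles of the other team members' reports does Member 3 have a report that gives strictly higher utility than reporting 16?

15

Others report (4, 16, 18): truth gives 0; report 18 gives 2 > 0. Violating.
Others report (4, 18, 16): truth gives 0; report 18 gives 2 > 0. Violating.
Others report (6, 15, 18): truth gives 0; report 18 gives 2 > 0. Violating.
Others report (6, 16, 16): truth gives 0; report 18 gives 2 > 0. Violating.
Others report (4, 4, 4): truth gives 0; no alternative beats it.
Others report (4, 4, 6): truth gives 0; no alternative beats it.
(Checking all 125 profiles: 15 have a profitable deviation, 110 do not.)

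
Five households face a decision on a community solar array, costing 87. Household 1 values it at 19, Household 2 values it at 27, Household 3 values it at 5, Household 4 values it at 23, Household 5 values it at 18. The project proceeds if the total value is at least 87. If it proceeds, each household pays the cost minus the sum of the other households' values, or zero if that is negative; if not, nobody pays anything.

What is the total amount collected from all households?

Total value 92 ≥ cost 87, so it is built.
Household 1: others sum to 73; max(0, 87 - 73) = 14.
Household 2: others sum to 65; max(0, 87 - 65) = 22.
Household 3: others sum to 87; max(0, 87 - 87) = 0.
Household 4: others sum to 69; max(0, 87 - 69) = 18.
Household 5: others sum to 74; max(0, 87 - 74) = 13.
Total collected = 14 + 22 + 0 + 18 + 13 = 67.

67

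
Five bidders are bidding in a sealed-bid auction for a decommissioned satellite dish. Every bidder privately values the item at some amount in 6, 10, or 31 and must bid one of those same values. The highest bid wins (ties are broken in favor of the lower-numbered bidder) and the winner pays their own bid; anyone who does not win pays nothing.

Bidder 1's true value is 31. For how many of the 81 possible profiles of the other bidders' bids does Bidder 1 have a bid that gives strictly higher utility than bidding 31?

16

Others bid (6, 6, 6, 6): truth gives 0; bid 6 gives 25 > 0. Violating.
Others bid (6, 6, 6, 10): truth gives 0; bid 10 gives 21 > 0. Violating.
Others bid (6, 6, 10, 6): truth gives 0; bid 10 gives 21 > 0. Violating.
Others bid (6, 6, 10, 10): truth gives 0; bid 10 gives 21 > 0. Violating.
Others bid (6, 6, 6, 31): truth gives 0; no alternative beats it.
Others bid (6, 6, 10, 31): truth gives 0; no alternative beats it.
(Checking all 81 profiles: 16 have a profitable deviation, 65 do not.)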